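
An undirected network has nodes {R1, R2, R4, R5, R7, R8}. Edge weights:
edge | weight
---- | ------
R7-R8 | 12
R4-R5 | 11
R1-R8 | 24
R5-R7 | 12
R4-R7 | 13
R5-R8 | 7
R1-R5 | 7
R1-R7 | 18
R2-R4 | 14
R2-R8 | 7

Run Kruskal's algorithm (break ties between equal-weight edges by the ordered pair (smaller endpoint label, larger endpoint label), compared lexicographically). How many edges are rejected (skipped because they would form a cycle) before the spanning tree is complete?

Kruskal: consider edges lightest-first.
R1-R5 (7): add. Components now {R1,R5} {R8} {R4} {R2} {R7}
R2-R8 (7): add. Components now {R1,R5} {R2,R8} {R4} {R7}
R5-R8 (7): add. Components now {R1,R2,R5,R8} {R4} {R7}
R4-R5 (11): add. Components now {R1,R2,R4,R5,R8} {R7}
R5-R7 (12): add. Components now {R1,R2,R4,R5,R7,R8}
Edges rejected before the tree was complete: 0.

0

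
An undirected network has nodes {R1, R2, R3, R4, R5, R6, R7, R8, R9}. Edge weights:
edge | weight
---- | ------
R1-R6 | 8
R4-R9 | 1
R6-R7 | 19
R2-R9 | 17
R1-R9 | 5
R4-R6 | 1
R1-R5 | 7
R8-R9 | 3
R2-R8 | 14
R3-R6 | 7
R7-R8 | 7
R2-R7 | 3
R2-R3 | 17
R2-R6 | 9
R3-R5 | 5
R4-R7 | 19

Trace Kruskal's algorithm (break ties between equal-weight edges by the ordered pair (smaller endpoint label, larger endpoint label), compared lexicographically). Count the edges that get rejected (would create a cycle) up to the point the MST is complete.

1

Kruskal: consider edges lightest-first.
R4-R6 (1): add — endpoints in different components.
R4-R9 (1): add — endpoints in different components.
R2-R7 (3): add — endpoints in different components.
R8-R9 (3): add — endpoints in different components.
R1-R9 (5): add — endpoints in different components.
R3-R5 (5): add — endpoints in different components.
R1-R5 (7): add — endpoints in different components.
R3-R6 (7): skip — R6 and R3 already connected.
R7-R8 (7): add — endpoints in different components.
Edges rejected before the tree was complete: 1.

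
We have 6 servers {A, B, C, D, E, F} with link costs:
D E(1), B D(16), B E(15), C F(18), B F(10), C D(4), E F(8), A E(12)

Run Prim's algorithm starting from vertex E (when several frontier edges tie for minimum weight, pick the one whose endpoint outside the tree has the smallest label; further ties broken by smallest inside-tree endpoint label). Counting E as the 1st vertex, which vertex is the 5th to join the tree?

Grow the tree from E using Prim:
Step 1: frontier [D E 1, E F 8, A E 12, B E 15] → take D E (1); add D.
Step 2: frontier [C D 4, B D 16, E F 8, A E 12, B E 15] → take C D (4); add C.
Step 3: frontier [C F 18, B D 16, E F 8, A E 12, B E 15] → take E F (8); add F.
Step 4: frontier [B D 16, A E 12, B E 15, B F 10] → take B F (10); add B.
Step 5: frontier [A E 12] → take A E (12); add A.
Vertex order: E, D, C, F, B, A. The 5th vertex is B.

B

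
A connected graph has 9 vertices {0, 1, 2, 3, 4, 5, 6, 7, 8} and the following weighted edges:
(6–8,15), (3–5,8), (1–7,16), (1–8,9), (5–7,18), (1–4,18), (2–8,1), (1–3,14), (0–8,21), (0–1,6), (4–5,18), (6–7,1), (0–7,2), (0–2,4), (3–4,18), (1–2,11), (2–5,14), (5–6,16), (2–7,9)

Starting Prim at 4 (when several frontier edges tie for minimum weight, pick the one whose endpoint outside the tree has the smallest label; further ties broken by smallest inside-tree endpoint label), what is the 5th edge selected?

0-2

Grow the tree from 4 using Prim:
Step 1: cheapest edge leaving the tree is 1–4 (18); add 1.
Step 2: cheapest edge leaving the tree is 0–1 (6); add 0.
Step 3: cheapest edge leaving the tree is 0–7 (2); add 7.
Step 4: cheapest edge leaving the tree is 6–7 (1); add 6.
Step 5: cheapest edge leaving the tree is 0–2 (4); add 2.
Step 6: cheapest edge leaving the tree is 2–8 (1); add 8.
Step 7: cheapest edge leaving the tree is 1–3 (14); add 3.
Step 8: cheapest edge leaving the tree is 3–5 (8); add 5.
The 5th edge added is 0–2.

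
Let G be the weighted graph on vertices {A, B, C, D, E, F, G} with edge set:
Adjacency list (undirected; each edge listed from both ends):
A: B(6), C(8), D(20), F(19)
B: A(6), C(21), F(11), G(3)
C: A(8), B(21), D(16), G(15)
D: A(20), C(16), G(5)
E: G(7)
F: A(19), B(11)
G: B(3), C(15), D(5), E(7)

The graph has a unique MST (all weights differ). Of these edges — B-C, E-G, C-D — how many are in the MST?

1

Kruskal's algorithm — process edges by increasing weight (ties by edge label):
B-G (3): add — endpoints in different components.
D-G (5): add — endpoints in different components.
A-B (6): add — endpoints in different components.
E-G (7): add — endpoints in different components.
A-C (8): add — endpoints in different components.
B-F (11): add — endpoints in different components.
MST edge set: {B-G, D-G, A-B, E-G, A-C, B-F}.
Of the listed edges, {E-G} are in the MST → 1.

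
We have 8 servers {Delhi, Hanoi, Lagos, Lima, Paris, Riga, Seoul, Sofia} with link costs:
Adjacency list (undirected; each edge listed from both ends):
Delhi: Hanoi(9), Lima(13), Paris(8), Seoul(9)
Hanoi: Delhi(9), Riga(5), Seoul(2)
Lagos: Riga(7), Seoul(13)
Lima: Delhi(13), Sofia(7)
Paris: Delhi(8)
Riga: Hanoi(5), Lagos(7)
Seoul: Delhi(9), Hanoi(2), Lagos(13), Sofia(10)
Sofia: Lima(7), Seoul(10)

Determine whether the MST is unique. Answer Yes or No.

Kruskal: consider edges lightest-first.
Hanoi Seoul (2): add — endpoints in different components.
Hanoi Riga (5): add — endpoints in different components.
Lagos Riga (7): add — endpoints in different components.
Lima Sofia (7): add — endpoints in different components.
Delhi Paris (8): add — endpoints in different components.
Delhi Hanoi (9): add — endpoints in different components.
Delhi Seoul (9): skip — Seoul and Delhi already connected.
Seoul Sofia (10): add — endpoints in different components.
Non-tree edge Delhi Seoul has weight 9, equal to the heaviest edge on its tree cycle — swapping gives another MST of the same weight. Not unique.

No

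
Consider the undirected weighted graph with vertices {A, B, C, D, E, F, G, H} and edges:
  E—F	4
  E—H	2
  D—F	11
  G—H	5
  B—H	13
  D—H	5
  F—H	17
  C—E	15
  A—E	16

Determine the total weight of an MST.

Kruskal's algorithm — process edges by increasing weight (ties by edge label):
E—H (2): add — endpoints in different components.
E—F (4): add — endpoints in different components.
D—H (5): add — endpoints in different components.
G—H (5): add — endpoints in different components.
D—F (11): skip — D and F already connected.
B—H (13): add — endpoints in different components.
C—E (15): add — endpoints in different components.
A—E (16): add — endpoints in different components.
MST edges: E—H, E—F, D—H, G—H, B—H, C—E, A—E; total weight 2+4+5+5+13+15+16 = 60.

60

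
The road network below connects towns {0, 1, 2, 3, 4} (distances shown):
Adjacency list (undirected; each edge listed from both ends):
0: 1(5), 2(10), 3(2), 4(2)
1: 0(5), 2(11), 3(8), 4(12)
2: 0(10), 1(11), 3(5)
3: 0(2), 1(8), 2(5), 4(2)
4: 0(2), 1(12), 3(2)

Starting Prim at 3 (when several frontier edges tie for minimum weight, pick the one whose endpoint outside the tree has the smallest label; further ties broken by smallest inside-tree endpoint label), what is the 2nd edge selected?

0-4

Prim, starting at 3.
Step 1: cheapest edge leaving the tree is 0 3 (2); add 0.
Step 2: cheapest edge leaving the tree is 0 4 (2); add 4.
Step 3: cheapest edge leaving the tree is 0 1 (5); add 1.
Step 4: cheapest edge leaving the tree is 2 3 (5); add 2.
The 2nd edge added is 0 4.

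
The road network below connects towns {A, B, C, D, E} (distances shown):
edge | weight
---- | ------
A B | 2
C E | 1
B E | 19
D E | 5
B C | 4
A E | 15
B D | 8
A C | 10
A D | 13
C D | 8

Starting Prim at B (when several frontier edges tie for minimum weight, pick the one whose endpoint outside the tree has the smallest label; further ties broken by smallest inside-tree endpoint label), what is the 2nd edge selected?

Prim's algorithm from B:
Step 1: frontier [A B 2, B C 4, B D 8, B E 19] → take A B (2); add A.
Step 2: frontier [A C 10, A D 13, A E 15, B C 4, B D 8, B E 19] → take B C (4); add C.
Step 3: frontier [A D 13, A E 15, B D 8, B E 19, C E 1, C D 8] → take C E (1); add E.
Step 4: frontier [A D 13, B D 8, C D 8, D E 5] → take D E (5); add D.
The 2nd edge added is B C.

B-C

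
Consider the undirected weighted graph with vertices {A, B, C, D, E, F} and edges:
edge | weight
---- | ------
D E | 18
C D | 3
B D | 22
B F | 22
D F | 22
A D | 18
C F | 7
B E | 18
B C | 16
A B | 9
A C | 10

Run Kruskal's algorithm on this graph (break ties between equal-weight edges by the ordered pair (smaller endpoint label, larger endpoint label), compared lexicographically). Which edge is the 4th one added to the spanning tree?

Sort edges by weight, then run Kruskal:
C D (3): add — endpoints in different components.
C F (7): add — endpoints in different components.
A B (9): add — endpoints in different components.
A C (10): add — endpoints in different components.
B C (16): skip — B and C already connected.
A D (18): skip — A and D already connected.
B E (18): add — endpoints in different components.
The 4th edge added is A C.

A-C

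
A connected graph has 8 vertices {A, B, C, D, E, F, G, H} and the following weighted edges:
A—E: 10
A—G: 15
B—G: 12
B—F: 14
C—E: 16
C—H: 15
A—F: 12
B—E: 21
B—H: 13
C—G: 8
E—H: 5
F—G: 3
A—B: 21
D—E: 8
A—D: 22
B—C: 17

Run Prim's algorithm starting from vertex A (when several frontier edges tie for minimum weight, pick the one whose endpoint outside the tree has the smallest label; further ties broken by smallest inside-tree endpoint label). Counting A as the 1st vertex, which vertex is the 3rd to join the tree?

Prim, starting at A.
Step 1: cheapest edge leaving the tree is A—E (10); add E.
Step 2: cheapest edge leaving the tree is E—H (5); add H.
Step 3: cheapest edge leaving the tree is D—E (8); add D.
Step 4: cheapest edge leaving the tree is A—F (12); add F.
Step 5: cheapest edge leaving the tree is F—G (3); add G.
Step 6: cheapest edge leaving the tree is C—G (8); add C.
Step 7: cheapest edge leaving the tree is B—G (12); add B.
Vertex order: A, E, H, D, F, G, C, B. The 3rd vertex is H.

H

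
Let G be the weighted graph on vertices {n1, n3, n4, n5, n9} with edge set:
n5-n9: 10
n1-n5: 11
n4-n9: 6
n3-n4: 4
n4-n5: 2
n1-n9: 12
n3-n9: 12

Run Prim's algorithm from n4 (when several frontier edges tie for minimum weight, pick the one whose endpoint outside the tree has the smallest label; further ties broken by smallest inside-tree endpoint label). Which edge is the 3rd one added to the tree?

Grow the tree from n4 using Prim:
Step 1: cheapest edge leaving the tree is n4-n5 (2); add n5.
Step 2: cheapest edge leaving the tree is n3-n4 (4); add n3.
Step 3: cheapest edge leaving the tree is n4-n9 (6); add n9.
Step 4: cheapest edge leaving the tree is n1-n5 (11); add n1.
The 3rd edge added is n4-n9.

n4-n9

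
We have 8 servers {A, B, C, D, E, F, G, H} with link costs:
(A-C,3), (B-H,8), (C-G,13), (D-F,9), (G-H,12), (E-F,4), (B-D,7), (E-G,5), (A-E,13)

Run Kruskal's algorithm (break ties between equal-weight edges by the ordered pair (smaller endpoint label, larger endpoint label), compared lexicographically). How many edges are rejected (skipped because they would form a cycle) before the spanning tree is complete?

1

Kruskal's algorithm — process edges by increasing weight (ties by edge label):
A-C (3): add — endpoints in different components.
E-F (4): add — endpoints in different components.
E-G (5): add — endpoints in different components.
B-D (7): add — endpoints in different components.
B-H (8): add — endpoints in different components.
D-F (9): add — endpoints in different components.
G-H (12): skip — G and H already connected.
A-E (13): add — endpoints in different components.
Edges rejected before the tree was complete: 1.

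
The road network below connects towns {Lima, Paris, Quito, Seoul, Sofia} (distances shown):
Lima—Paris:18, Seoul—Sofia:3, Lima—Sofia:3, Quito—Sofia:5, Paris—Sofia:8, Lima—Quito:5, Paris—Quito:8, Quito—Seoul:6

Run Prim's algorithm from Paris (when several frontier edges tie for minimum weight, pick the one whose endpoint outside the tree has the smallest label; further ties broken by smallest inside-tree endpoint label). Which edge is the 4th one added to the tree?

Seoul-Sofia

Prim's algorithm from Paris:
Step 1: frontier [Paris—Quito 8, Paris—Sofia 8, Lima—Paris 18] → take Paris—Quito (8); add Quito.
Step 2: frontier [Paris—Sofia 8, Lima—Paris 18, Lima—Quito 5, Quito—Sofia 5, Quito—Seoul 6] → take Lima—Quito (5); add Lima.
Step 3: frontier [Lima—Sofia 3, Paris—Sofia 8, Quito—Sofia 5, Quito—Seoul 6] → take Lima—Sofia (3); add Sofia.
Step 4: frontier [Quito—Seoul 6, Seoul—Sofia 3] → take Seoul—Sofia (3); add Seoul.
The 4th edge added is Seoul—Sofia.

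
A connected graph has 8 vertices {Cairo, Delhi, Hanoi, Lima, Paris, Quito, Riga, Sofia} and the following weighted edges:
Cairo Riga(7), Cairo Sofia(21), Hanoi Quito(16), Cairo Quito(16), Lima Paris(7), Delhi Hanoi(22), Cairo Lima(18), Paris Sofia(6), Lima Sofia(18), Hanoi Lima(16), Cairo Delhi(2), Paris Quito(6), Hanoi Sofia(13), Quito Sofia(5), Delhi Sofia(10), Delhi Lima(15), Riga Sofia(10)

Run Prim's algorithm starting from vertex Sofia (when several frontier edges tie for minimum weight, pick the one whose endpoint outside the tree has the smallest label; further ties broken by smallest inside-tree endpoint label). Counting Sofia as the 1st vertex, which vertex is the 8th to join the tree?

Hanoi

Prim's algorithm from Sofia:
Step 1: cheapest edge leaving the tree is Quito Sofia (5); add Quito.
Step 2: cheapest edge leaving the tree is Paris Quito (6); add Paris.
Step 3: cheapest edge leaving the tree is Lima Paris (7); add Lima.
Step 4: cheapest edge leaving the tree is Delhi Sofia (10); add Delhi.
Step 5: cheapest edge leaving the tree is Cairo Delhi (2); add Cairo.
Step 6: cheapest edge leaving the tree is Cairo Riga (7); add Riga.
Step 7: cheapest edge leaving the tree is Hanoi Sofia (13); add Hanoi.
Vertex order: Sofia, Quito, Paris, Lima, Delhi, Cairo, Riga, Hanoi. The 8th vertex is Hanoi.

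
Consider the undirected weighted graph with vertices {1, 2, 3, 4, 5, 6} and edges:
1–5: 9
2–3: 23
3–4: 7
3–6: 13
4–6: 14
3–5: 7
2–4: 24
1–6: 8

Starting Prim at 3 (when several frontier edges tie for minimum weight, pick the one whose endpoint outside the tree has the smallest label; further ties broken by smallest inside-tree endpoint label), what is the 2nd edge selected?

Prim, starting at 3.
Step 1: cheapest edge leaving the tree is 3–4 (7); add 4.
Step 2: cheapest edge leaving the tree is 3–5 (7); add 5.
Step 3: cheapest edge leaving the tree is 1–5 (9); add 1.
Step 4: cheapest edge leaving the tree is 1–6 (8); add 6.
Step 5: cheapest edge leaving the tree is 2–3 (23); add 2.
The 2nd edge added is 3–5.

3-5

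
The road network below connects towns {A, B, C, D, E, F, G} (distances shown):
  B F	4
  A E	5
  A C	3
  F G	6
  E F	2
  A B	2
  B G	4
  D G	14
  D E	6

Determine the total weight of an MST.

Kruskal's algorithm — process edges by increasing weight (ties by edge label):
A B (2): add. Components now {A,B} {C} {D} {E} {F} {G}
E F (2): add. Components now {A,B} {C} {D} {E,F} {G}
A C (3): add. Components now {A,B,C} {D} {E,F} {G}
B F (4): add. Components now {A,B,C,E,F} {D} {G}
B G (4): add. Components now {A,B,C,E,F,G} {D}
A E (5): skip — A and E already connected.
D E (6): add. Components now {A,B,C,D,E,F,G}
MST edges: A B, E F, A C, B F, B G, D E; total weight 2+2+3+4+4+6 = 21.

21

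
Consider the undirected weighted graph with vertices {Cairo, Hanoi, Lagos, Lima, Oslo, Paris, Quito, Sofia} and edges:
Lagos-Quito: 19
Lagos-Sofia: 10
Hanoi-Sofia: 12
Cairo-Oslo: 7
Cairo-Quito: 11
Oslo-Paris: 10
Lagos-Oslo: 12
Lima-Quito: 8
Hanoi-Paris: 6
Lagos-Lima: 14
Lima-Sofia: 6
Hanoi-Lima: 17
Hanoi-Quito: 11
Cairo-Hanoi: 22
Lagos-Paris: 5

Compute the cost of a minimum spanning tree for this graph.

52

Prim's algorithm from Lima:
Step 1: cheapest edge leaving the tree is Lima-Sofia (6); add Sofia.
Step 2: cheapest edge leaving the tree is Lima-Quito (8); add Quito.
Step 3: cheapest edge leaving the tree is Lagos-Sofia (10); add Lagos.
Step 4: cheapest edge leaving the tree is Lagos-Paris (5); add Paris.
Step 5: cheapest edge leaving the tree is Hanoi-Paris (6); add Hanoi.
Step 6: cheapest edge leaving the tree is Oslo-Paris (10); add Oslo.
Step 7: cheapest edge leaving the tree is Cairo-Oslo (7); add Cairo.
MST edges: Lima-Sofia, Lima-Quito, Lagos-Sofia, Lagos-Paris, Hanoi-Paris, Oslo-Paris, Cairo-Oslo; total weight 6+8+10+5+6+10+7 = 52.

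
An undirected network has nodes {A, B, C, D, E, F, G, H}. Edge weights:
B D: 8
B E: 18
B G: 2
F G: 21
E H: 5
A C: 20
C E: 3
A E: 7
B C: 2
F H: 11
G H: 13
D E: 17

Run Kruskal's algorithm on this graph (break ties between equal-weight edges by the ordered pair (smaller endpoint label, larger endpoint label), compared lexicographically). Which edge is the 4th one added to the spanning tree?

E-H

Sort edges by weight, then run Kruskal:
B C (2): add — endpoints in different components.
B G (2): add — endpoints in different components.
C E (3): add — endpoints in different components.
E H (5): add — endpoints in different components.
A E (7): add — endpoints in different components.
B D (8): add — endpoints in different components.
F H (11): add — endpoints in different components.
The 4th edge added is E H.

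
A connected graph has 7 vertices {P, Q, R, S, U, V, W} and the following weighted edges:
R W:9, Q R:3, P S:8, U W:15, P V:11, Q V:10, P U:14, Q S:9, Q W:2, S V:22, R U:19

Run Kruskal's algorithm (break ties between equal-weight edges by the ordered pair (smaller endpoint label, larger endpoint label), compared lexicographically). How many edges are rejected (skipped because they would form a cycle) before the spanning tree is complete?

Sort edges by weight, then run Kruskal:
Q W (2): add — endpoints in different components.
Q R (3): add — endpoints in different components.
P S (8): add — endpoints in different components.
Q S (9): add — endpoints in different components.
R W (9): skip — R and W already connected.
Q V (10): add — endpoints in different components.
P V (11): skip — V and P already connected.
P U (14): add — endpoints in different components.
Edges rejected before the tree was complete: 2.

2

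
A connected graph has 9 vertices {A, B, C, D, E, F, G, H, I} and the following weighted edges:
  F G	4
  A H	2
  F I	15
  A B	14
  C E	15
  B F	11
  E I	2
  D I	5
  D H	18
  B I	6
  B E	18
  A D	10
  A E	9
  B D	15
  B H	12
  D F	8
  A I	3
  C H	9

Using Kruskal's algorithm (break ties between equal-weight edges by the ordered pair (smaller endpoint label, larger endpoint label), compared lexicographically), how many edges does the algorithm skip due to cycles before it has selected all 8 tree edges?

Sort edges by weight, then run Kruskal:
A H (2): add — endpoints in different components.
E I (2): add — endpoints in different components.
A I (3): add — endpoints in different components.
F G (4): add — endpoints in different components.
D I (5): add — endpoints in different components.
B I (6): add — endpoints in different components.
D F (8): add — endpoints in different components.
A E (9): skip — A and E already connected.
C H (9): add — endpoints in different components.
Edges rejected before the tree was complete: 1.

1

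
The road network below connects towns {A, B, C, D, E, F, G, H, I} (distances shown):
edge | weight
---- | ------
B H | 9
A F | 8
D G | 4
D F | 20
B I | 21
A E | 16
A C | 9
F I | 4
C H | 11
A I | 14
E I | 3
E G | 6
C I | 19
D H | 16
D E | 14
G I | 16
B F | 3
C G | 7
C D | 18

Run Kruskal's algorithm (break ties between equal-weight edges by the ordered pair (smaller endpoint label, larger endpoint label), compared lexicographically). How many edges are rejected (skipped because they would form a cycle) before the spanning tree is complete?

Sort edges by weight, then run Kruskal:
B F (3): add — endpoints in different components.
E I (3): add — endpoints in different components.
D G (4): add — endpoints in different components.
F I (4): add — endpoints in different components.
E G (6): add — endpoints in different components.
C G (7): add — endpoints in different components.
A F (8): add — endpoints in different components.
A C (9): skip — A and C already connected.
B H (9): add — endpoints in different components.
Edges rejected before the tree was complete: 1.

1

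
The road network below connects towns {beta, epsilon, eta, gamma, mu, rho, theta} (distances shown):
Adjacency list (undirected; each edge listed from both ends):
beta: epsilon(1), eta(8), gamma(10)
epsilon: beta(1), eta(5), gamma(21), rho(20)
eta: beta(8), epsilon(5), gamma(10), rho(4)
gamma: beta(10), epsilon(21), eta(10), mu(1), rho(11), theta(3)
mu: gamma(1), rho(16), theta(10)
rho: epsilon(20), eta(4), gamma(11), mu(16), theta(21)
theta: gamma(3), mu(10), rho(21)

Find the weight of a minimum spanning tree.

Prim, starting at mu.
Step 1: frontier [gamma mu 1, mu theta 10, mu rho 16] → take gamma mu (1); add gamma.
Step 2: frontier [gamma theta 3, beta gamma 10, eta gamma 10, gamma rho 11, epsilon gamma 21, mu theta 10, mu rho 16] → take gamma theta (3); add theta.
Step 3: frontier [beta gamma 10, eta gamma 10, gamma rho 11, epsilon gamma 21, mu rho 16, rho theta 21] → take beta gamma (10); add beta.
Step 4: frontier [beta epsilon 1, beta eta 8, eta gamma 10, gamma rho 11, epsilon gamma 21, mu rho 16, rho theta 21] → take beta epsilon (1); add epsilon.
Step 5: frontier [beta eta 8, epsilon eta 5, epsilon rho 20, eta gamma 10, gamma rho 11, mu rho 16, rho theta 21] → take epsilon eta (5); add eta.
Step 6: frontier [epsilon rho 20, eta rho 4, gamma rho 11, mu rho 16, rho theta 21] → take eta rho (4); add rho.
MST edges: gamma mu, gamma theta, beta gamma, beta epsilon, epsilon eta, eta rho; total weight 1+3+10+1+5+4 = 24.

24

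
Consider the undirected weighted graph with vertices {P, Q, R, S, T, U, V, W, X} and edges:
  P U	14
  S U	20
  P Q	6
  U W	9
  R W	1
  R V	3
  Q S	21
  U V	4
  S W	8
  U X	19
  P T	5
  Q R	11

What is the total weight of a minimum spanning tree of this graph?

57

Kruskal: consider edges lightest-first.
R W (1): add — endpoints in different components.
R V (3): add — endpoints in different components.
U V (4): add — endpoints in different components.
P T (5): add — endpoints in different components.
P Q (6): add — endpoints in different components.
S W (8): add — endpoints in different components.
U W (9): skip — W and U already connected.
Q R (11): add — endpoints in different components.
P U (14): skip — P and U already connected.
U X (19): add — endpoints in different components.
MST edges: R W, R V, U V, P T, P Q, S W, Q R, U X; total weight 1+3+4+5+6+8+11+19 = 57.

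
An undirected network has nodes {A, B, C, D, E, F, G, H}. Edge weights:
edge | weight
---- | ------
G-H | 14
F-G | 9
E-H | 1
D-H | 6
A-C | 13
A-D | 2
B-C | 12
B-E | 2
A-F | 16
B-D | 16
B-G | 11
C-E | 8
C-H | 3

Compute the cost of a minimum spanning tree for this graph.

34

Grow the tree from C using Prim:
Step 1: cheapest edge leaving the tree is C-H (3); add H.
Step 2: cheapest edge leaving the tree is E-H (1); add E.
Step 3: cheapest edge leaving the tree is B-E (2); add B.
Step 4: cheapest edge leaving the tree is D-H (6); add D.
Step 5: cheapest edge leaving the tree is A-D (2); add A.
Step 6: cheapest edge leaving the tree is B-G (11); add G.
Step 7: cheapest edge leaving the tree is F-G (9); add F.
MST edges: C-H, E-H, B-E, D-H, A-D, B-G, F-G; total weight 3+1+2+6+2+11+9 = 34.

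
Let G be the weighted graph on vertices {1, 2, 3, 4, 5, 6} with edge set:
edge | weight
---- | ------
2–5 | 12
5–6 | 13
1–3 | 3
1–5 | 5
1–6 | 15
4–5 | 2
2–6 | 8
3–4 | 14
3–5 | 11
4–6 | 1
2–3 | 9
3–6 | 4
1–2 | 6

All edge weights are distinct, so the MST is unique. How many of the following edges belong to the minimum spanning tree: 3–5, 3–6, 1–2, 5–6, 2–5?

2

Sort edges by weight, then run Kruskal:
4–6 (1): add — endpoints in different components.
4–5 (2): add — endpoints in different components.
1–3 (3): add — endpoints in different components.
3–6 (4): add — endpoints in different components.
1–5 (5): skip — 1 and 5 already connected.
1–2 (6): add — endpoints in different components.
MST edge set: {4–6, 4–5, 1–3, 3–6, 1–2}.
Of the listed edges, {3–6, 1–2} are in the MST → 2.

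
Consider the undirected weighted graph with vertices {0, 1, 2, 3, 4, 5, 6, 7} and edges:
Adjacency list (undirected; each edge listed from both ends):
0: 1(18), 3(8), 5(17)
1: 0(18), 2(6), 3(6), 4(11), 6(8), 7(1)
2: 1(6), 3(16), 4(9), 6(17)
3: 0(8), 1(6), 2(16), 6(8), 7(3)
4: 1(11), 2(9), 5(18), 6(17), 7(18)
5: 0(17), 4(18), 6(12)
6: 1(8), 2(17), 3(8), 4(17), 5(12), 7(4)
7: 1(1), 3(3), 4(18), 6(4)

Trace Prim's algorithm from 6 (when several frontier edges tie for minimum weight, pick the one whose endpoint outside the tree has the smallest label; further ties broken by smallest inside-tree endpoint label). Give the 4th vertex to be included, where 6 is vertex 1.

Prim's algorithm from 6:
Step 1: cheapest edge leaving the tree is 6 7 (4); add 7.
Step 2: cheapest edge leaving the tree is 1 7 (1); add 1.
Step 3: cheapest edge leaving the tree is 3 7 (3); add 3.
Step 4: cheapest edge leaving the tree is 1 2 (6); add 2.
Step 5: cheapest edge leaving the tree is 0 3 (8); add 0.
Step 6: cheapest edge leaving the tree is 2 4 (9); add 4.
Step 7: cheapest edge leaving the tree is 5 6 (12); add 5.
Vertex order: 6, 7, 1, 3, 2, 0, 4, 5. The 4th vertex is 3.

3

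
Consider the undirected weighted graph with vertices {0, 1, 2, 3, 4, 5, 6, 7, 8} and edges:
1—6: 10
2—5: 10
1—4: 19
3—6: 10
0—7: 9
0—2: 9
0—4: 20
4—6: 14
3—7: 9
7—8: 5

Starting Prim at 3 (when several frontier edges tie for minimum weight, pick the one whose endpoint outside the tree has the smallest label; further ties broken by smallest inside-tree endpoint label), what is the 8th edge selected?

4-6

Prim, starting at 3.
Step 1: cheapest edge leaving the tree is 3—7 (9); add 7.
Step 2: cheapest edge leaving the tree is 7—8 (5); add 8.
Step 3: cheapest edge leaving the tree is 0—7 (9); add 0.
Step 4: cheapest edge leaving the tree is 0—2 (9); add 2.
Step 5: cheapest edge leaving the tree is 2—5 (10); add 5.
Step 6: cheapest edge leaving the tree is 3—6 (10); add 6.
Step 7: cheapest edge leaving the tree is 1—6 (10); add 1.
Step 8: cheapest edge leaving the tree is 4—6 (14); add 4.
The 8th edge added is 4—6.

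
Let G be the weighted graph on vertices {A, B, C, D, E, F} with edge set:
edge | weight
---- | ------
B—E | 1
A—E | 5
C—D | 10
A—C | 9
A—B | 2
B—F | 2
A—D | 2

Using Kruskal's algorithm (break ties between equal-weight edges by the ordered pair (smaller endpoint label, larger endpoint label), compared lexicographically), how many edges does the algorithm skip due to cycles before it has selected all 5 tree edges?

1

Kruskal: consider edges lightest-first.
B—E (1): add — endpoints in different components.
A—B (2): add — endpoints in different components.
A—D (2): add — endpoints in different components.
B—F (2): add — endpoints in different components.
A—E (5): skip — A and E already connected.
A—C (9): add — endpoints in different components.
Edges rejected before the tree was complete: 1.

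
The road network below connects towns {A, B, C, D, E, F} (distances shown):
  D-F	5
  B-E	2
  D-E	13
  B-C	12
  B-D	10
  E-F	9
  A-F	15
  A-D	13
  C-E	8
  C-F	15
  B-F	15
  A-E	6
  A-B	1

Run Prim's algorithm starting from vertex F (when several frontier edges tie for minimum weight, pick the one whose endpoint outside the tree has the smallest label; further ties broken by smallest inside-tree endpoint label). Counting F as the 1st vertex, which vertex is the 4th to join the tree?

B

Prim, starting at F.
Step 1: frontier [D-F 5, E-F 9, A-F 15, B-F 15, C-F 15] → take D-F (5); add D.
Step 2: frontier [B-D 10, A-D 13, D-E 13, E-F 9, A-F 15, B-F 15, C-F 15] → take E-F (9); add E.
Step 3: frontier [B-D 10, A-D 13, B-E 2, A-E 6, C-E 8, A-F 15, B-F 15, C-F 15] → take B-E (2); add B.
Step 4: frontier [A-B 1, B-C 12, A-D 13, A-E 6, C-E 8, A-F 15, C-F 15] → take A-B (1); add A.
Step 5: frontier [B-C 12, C-E 8, C-F 15] → take C-E (8); add C.
Vertex order: F, D, E, B, A, C. The 4th vertex is B.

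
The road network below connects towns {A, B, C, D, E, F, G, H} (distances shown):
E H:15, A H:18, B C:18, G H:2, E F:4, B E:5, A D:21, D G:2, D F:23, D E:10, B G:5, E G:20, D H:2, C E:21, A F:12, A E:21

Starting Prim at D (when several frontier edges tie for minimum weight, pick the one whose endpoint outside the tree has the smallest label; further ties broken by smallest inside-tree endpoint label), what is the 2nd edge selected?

Prim's algorithm from D:
Step 1: cheapest edge leaving the tree is D G (2); add G.
Step 2: cheapest edge leaving the tree is D H (2); add H.
Step 3: cheapest edge leaving the tree is B G (5); add B.
Step 4: cheapest edge leaving the tree is B E (5); add E.
Step 5: cheapest edge leaving the tree is E F (4); add F.
Step 6: cheapest edge leaving the tree is A F (12); add A.
Step 7: cheapest edge leaving the tree is B C (18); add C.
The 2nd edge added is D H.

D-H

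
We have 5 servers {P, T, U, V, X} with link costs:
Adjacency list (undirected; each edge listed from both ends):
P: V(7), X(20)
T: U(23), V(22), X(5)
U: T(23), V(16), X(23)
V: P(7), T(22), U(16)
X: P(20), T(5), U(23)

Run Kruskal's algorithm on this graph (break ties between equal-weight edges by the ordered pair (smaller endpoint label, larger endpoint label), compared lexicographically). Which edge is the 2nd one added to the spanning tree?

P-V

Kruskal: consider edges lightest-first.
T–X (5): add. Components now {P} {T,X} {U} {V}
P–V (7): add. Components now {P,V} {T,X} {U}
U–V (16): add. Components now {P,U,V} {T,X}
P–X (20): add. Components now {P,T,U,V,X}
The 2nd edge added is P–V.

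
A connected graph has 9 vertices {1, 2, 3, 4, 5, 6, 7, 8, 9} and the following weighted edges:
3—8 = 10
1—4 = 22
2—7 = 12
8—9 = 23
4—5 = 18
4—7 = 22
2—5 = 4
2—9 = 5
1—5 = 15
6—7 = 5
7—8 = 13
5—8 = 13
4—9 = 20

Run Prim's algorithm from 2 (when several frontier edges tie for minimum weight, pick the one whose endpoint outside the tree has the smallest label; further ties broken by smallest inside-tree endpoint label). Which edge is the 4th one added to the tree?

Prim, starting at 2.
Step 1: cheapest edge leaving the tree is 2—5 (4); add 5.
Step 2: cheapest edge leaving the tree is 2—9 (5); add 9.
Step 3: cheapest edge leaving the tree is 2—7 (12); add 7.
Step 4: cheapest edge leaving the tree is 6—7 (5); add 6.
Step 5: cheapest edge leaving the tree is 5—8 (13); add 8.
Step 6: cheapest edge leaving the tree is 3—8 (10); add 3.
Step 7: cheapest edge leaving the tree is 1—5 (15); add 1.
Step 8: cheapest edge leaving the tree is 4—5 (18); add 4.
The 4th edge added is 6—7.

6-7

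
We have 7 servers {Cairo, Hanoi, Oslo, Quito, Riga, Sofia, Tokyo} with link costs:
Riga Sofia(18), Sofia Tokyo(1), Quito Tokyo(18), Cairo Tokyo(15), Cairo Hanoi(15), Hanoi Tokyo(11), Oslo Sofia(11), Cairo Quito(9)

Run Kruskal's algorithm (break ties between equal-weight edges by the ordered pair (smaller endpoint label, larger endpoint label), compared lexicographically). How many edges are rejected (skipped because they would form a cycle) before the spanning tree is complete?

2

Sort edges by weight, then run Kruskal:
Sofia Tokyo (1): add. Components now {Cairo} {Hanoi} {Sofia,Tokyo} {Riga} {Quito} {Oslo}
Cairo Quito (9): add. Components now {Cairo,Quito} {Hanoi} {Sofia,Tokyo} {Riga} {Oslo}
Hanoi Tokyo (11): add. Components now {Cairo,Quito} {Hanoi,Sofia,Tokyo} {Riga} {Oslo}
Oslo Sofia (11): add. Components now {Cairo,Quito} {Hanoi,Oslo,Sofia,Tokyo} {Riga}
Cairo Hanoi (15): add. Components now {Cairo,Hanoi,Oslo,Quito,Sofia,Tokyo} {Riga}
Cairo Tokyo (15): skip — Cairo and Tokyo already connected.
Quito Tokyo (18): skip — Tokyo and Quito already connected.
Riga Sofia (18): add. Components now {Cairo,Hanoi,Oslo,Quito,Riga,Sofia,Tokyo}
Edges rejected before the tree was complete: 2.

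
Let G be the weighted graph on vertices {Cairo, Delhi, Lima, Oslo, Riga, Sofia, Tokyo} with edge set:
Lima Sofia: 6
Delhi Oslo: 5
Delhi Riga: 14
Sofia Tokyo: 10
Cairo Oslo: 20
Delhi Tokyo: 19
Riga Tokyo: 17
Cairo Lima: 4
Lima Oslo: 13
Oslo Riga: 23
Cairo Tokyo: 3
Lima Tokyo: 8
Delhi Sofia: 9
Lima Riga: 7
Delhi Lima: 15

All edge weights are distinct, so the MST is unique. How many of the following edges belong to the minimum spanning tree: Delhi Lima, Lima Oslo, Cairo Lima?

Kruskal's algorithm — process edges by increasing weight (ties by edge label):
Cairo Tokyo (3): add. Components now {Riga} {Sofia} {Oslo} {Delhi} {Lima} {Cairo,Tokyo}
Cairo Lima (4): add. Components now {Riga} {Sofia} {Oslo} {Delhi} {Cairo,Lima,Tokyo}
Delhi Oslo (5): add. Components now {Riga} {Sofia} {Delhi,Oslo} {Cairo,Lima,Tokyo}
Lima Sofia (6): add. Components now {Riga} {Cairo,Lima,Sofia,Tokyo} {Delhi,Oslo}
Lima Riga (7): add. Components now {Cairo,Lima,Riga,Sofia,Tokyo} {Delhi,Oslo}
Lima Tokyo (8): skip — Lima and Tokyo already connected.
Delhi Sofia (9): add. Components now {Cairo,Delhi,Lima,Oslo,Riga,Sofia,Tokyo}
MST edge set: {Cairo Tokyo, Cairo Lima, Delhi Oslo, Lima Sofia, Lima Riga, Delhi Sofia}.
Of the listed edges, {Cairo Lima} are in the MST → 1.

1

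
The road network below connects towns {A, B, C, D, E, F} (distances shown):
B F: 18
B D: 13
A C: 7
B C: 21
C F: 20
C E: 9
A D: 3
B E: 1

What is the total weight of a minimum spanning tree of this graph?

Kruskal: consider edges lightest-first.
B E (1): add — endpoints in different components.
A D (3): add — endpoints in different components.
A C (7): add — endpoints in different components.
C E (9): add — endpoints in different components.
B D (13): skip — B and D already connected.
B F (18): add — endpoints in different components.
MST edges: B E, A D, A C, C E, B F; total weight 1+3+7+9+18 = 38.

38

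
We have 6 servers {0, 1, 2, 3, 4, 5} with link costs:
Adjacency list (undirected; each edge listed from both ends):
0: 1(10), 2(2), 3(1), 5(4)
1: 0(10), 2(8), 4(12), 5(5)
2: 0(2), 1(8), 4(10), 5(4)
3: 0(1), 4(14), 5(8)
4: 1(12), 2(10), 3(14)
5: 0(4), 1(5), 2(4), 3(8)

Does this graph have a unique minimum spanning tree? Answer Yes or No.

No

Kruskal's algorithm — process edges by increasing weight (ties by edge label):
0–3 (1): add. Components now {0,3} {1} {2} {4} {5}
0–2 (2): add. Components now {0,2,3} {1} {4} {5}
0–5 (4): add. Components now {0,2,3,5} {1} {4}
2–5 (4): skip — 2 and 5 already connected.
1–5 (5): add. Components now {0,1,2,3,5} {4}
1–2 (8): skip — 1 and 2 already connected.
3–5 (8): skip — 3 and 5 already connected.
0–1 (10): skip — 0 and 1 already connected.
2–4 (10): add. Components now {0,1,2,3,4,5}
Non-tree edge 2–5 has weight 4, equal to the heaviest edge on its tree cycle — swapping gives another MST of the same weight. Not unique.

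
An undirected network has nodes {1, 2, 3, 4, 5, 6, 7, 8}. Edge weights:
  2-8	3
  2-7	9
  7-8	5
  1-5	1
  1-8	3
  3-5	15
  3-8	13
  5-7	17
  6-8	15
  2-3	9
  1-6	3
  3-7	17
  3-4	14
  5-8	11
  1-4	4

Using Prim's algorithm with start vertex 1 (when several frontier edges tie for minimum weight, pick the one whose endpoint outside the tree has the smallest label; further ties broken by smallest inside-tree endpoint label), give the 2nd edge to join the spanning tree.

1-6

Prim's algorithm from 1:
Step 1: cheapest edge leaving the tree is 1-5 (1); add 5.
Step 2: cheapest edge leaving the tree is 1-6 (3); add 6.
Step 3: cheapest edge leaving the tree is 1-8 (3); add 8.
Step 4: cheapest edge leaving the tree is 2-8 (3); add 2.
Step 5: cheapest edge leaving the tree is 1-4 (4); add 4.
Step 6: cheapest edge leaving the tree is 7-8 (5); add 7.
Step 7: cheapest edge leaving the tree is 2-3 (9); add 3.
The 2nd edge added is 1-6.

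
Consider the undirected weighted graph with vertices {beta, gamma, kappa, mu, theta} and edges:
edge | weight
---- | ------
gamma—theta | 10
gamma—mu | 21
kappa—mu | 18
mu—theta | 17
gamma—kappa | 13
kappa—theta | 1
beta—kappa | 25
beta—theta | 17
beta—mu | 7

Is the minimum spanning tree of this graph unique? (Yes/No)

Kruskal: consider edges lightest-first.
kappa—theta (1): add — endpoints in different components.
beta—mu (7): add — endpoints in different components.
gamma—theta (10): add — endpoints in different components.
gamma—kappa (13): skip — gamma and kappa already connected.
beta—theta (17): add — endpoints in different components.
Non-tree edge mu—theta has weight 17, equal to the heaviest edge on its tree cycle — swapping gives another MST of the same weight. Not unique.

No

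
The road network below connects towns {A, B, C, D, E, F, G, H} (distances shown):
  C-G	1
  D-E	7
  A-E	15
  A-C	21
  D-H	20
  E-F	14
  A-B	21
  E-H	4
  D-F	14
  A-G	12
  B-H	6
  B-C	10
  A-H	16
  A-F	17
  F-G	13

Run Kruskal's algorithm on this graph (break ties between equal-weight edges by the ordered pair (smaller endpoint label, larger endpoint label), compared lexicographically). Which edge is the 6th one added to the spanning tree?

A-G

Kruskal's algorithm — process edges by increasing weight (ties by edge label):
C-G (1): add — endpoints in different components.
E-H (4): add — endpoints in different components.
B-H (6): add — endpoints in different components.
D-E (7): add — endpoints in different components.
B-C (10): add — endpoints in different components.
A-G (12): add — endpoints in different components.
F-G (13): add — endpoints in different components.
The 6th edge added is A-G.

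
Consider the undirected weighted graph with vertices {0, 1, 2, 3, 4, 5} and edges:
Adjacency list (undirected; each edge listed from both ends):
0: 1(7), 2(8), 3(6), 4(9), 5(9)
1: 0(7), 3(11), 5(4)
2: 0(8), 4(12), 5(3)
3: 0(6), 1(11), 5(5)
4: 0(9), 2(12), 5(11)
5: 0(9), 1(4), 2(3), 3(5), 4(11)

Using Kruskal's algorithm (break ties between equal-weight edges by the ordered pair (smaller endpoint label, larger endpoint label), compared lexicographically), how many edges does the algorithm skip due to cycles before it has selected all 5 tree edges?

2

Kruskal: consider edges lightest-first.
2-5 (3): add. Components now {0} {1} {2,5} {3} {4}
1-5 (4): add. Components now {0} {1,2,5} {3} {4}
3-5 (5): add. Components now {0} {1,2,3,5} {4}
0-3 (6): add. Components now {0,1,2,3,5} {4}
0-1 (7): skip — 0 and 1 already connected.
0-2 (8): skip — 0 and 2 already connected.
0-4 (9): add. Components now {0,1,2,3,4,5}
Edges rejected before the tree was complete: 2.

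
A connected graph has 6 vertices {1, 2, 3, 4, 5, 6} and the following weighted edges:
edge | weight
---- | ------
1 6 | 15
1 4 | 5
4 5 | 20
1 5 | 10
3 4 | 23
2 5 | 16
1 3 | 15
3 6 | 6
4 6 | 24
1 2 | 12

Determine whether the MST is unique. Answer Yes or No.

No

Kruskal: consider edges lightest-first.
1 4 (5): add. Components now {1,4} {2} {3} {5} {6}
3 6 (6): add. Components now {1,4} {2} {3,6} {5}
1 5 (10): add. Components now {1,4,5} {2} {3,6}
1 2 (12): add. Components now {1,2,4,5} {3,6}
1 3 (15): add. Components now {1,2,3,4,5,6}
Non-tree edge 1 6 has weight 15, equal to the heaviest edge on its tree cycle — swapping gives another MST of the same weight. Not unique.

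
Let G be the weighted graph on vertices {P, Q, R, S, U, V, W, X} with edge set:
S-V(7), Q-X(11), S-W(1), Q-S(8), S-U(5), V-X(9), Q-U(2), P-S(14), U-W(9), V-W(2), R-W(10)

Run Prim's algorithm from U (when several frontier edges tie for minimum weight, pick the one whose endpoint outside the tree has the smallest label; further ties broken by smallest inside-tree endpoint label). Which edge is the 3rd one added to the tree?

S-W

Grow the tree from U using Prim:
Step 1: frontier [Q-U 2, S-U 5, U-W 9] → take Q-U (2); add Q.
Step 2: frontier [Q-S 8, Q-X 11, S-U 5, U-W 9] → take S-U (5); add S.
Step 3: frontier [Q-X 11, S-W 1, S-V 7, P-S 14, U-W 9] → take S-W (1); add W.
Step 4: frontier [Q-X 11, S-V 7, P-S 14, V-W 2, R-W 10] → take V-W (2); add V.
Step 5: frontier [Q-X 11, P-S 14, V-X 9, R-W 10] → take V-X (9); add X.
Step 6: frontier [P-S 14, R-W 10] → take R-W (10); add R.
Step 7: frontier [P-S 14] → take P-S (14); add P.
The 3rd edge added is S-W.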